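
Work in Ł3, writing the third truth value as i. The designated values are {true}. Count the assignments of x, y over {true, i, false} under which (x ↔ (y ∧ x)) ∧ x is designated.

Designated under: (x=true, y=true).

1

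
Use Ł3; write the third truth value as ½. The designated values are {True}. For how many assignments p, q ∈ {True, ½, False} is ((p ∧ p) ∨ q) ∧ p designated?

Designated under: (p=True, q=True); (p=True, q=½); (p=True, q=False).

3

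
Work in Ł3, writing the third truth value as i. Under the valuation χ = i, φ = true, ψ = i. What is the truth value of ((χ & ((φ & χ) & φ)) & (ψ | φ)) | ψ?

i

φ & χ = true & i = i
(φ & χ) & φ = i & true = i
χ & ((φ & χ) & φ) = i & i = i
ψ | φ = i | true = true
(χ & ((φ & χ) & φ)) & (ψ | φ) = i & true = i
((χ & ((φ & χ) & φ)) & (ψ | φ)) | ψ = i | i = i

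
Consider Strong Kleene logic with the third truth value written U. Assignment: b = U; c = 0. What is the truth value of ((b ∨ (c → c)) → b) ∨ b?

c → c = 0 → 0 = 1
b ∨ (c → c) = U ∨ 1 = 1
(b ∨ (c → c)) → b = 1 → U = U  [¬1 ∨ U]
((b ∨ (c → c)) → b) ∨ b = U ∨ U = U

U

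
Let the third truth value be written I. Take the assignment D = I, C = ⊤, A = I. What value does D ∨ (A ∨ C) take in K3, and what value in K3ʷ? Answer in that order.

⊤; I

In K3: A ∨ C = I ∨ ⊤ = ⊤
D ∨ (A ∨ C) = I ∨ ⊤ = ⊤
In K3ʷ: A ∨ C = I ∨ ⊤ = I
D ∨ (A ∨ C) = I ∨ I = I
They differ because K3 and K3ʷ treat I differently under the binary connectives.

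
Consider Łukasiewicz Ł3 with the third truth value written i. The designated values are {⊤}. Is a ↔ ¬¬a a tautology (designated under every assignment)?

Every assignment of a over {⊤, i, ⊥} gives a value in {⊤}.
In particular, with a=i: a ↔ ¬¬a = ⊤.

Yes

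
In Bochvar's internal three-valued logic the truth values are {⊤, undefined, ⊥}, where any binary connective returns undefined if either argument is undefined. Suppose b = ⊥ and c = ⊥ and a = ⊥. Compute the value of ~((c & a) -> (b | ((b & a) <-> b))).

⊥

c & a = ⊥ & ⊥ = ⊥
b & a = ⊥ & ⊥ = ⊥
(b & a) <-> b = ⊥ <-> ⊥ = ⊤
b | ((b & a) <-> b) = ⊥ | ⊤ = ⊤
(c & a) -> (b | ((b & a) <-> b)) = ⊥ -> ⊤ = ⊤
~((c & a) -> (b | ((b & a) <-> b))) = ~⊤ = ⊥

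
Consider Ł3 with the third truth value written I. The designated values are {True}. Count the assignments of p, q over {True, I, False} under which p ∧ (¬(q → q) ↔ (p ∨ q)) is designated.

0

Of the 9 assignments, 0 give a value in {True}.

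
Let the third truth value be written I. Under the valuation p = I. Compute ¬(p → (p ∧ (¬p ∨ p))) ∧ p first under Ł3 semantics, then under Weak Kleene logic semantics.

false; I

In Ł3: ¬p = ¬I = I
¬p ∨ p = I ∨ I = I
p ∧ (¬p ∨ p) = I ∧ I = I
p → (p ∧ (¬p ∨ p)) = I → I = true
¬(p → (p ∧ (¬p ∨ p))) = ¬true = false
¬(p → (p ∧ (¬p ∨ p))) ∧ p = false ∧ I = false
In Weak Kleene logic: ¬p = ¬I = I
¬p ∨ p = I ∨ I = I
p ∧ (¬p ∨ p) = I ∧ I = I
p → (p ∧ (¬p ∨ p)) = I → I = I
¬(p → (p ∧ (¬p ∨ p))) = ¬I = I
¬(p → (p ∧ (¬p ∨ p))) ∧ p = I ∧ I = I
They differ because Ł3 and Weak Kleene logic treat I differently under the binary connectives.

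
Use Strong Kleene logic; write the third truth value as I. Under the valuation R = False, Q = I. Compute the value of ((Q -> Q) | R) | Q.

I

Q -> Q = I -> I = I  [~I | I]
(Q -> Q) | R = I | False = I
((Q -> Q) | R) | Q = I | I = I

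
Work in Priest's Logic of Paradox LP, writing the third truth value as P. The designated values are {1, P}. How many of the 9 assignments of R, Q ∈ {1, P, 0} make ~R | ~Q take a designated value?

8

Of the 9 assignments, 8 give a value in {1, P}.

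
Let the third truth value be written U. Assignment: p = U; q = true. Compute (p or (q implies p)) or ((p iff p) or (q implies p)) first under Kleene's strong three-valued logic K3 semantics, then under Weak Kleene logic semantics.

In Kleene's strong three-valued logic K3: q implies p = true implies U = U  [not true or U]
p or (q implies p) = U or U = U
p iff p = U iff U = U
q implies p = true implies U = U
(p iff p) or (q implies p) = U or U = U
(p or (q implies p)) or ((p iff p) or (q implies p)) = U or U = U
In Weak Kleene logic: q implies p = true implies U = U  [any arg is the third value ⇒ result is the third value]
p or (q implies p) = U or U = U
p iff p = U iff U = U
q implies p = true implies U = U
(p iff p) or (q implies p) = U or U = U
(p or (q implies p)) or ((p iff p) or (q implies p)) = U or U = U

U; U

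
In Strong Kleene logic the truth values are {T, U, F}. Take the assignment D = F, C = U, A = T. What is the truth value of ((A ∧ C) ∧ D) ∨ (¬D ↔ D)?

F

A ∧ C = T ∧ U = U
(A ∧ C) ∧ D = U ∧ F = F
¬D = ¬F = T
¬D ↔ D = T ↔ F = F
((A ∧ C) ∧ D) ∨ (¬D ↔ D) = F ∨ F = F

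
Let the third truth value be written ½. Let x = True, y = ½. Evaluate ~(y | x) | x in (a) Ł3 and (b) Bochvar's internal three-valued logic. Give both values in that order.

True; ½

In Ł3: y | x = ½ | True = True
~(y | x) = ~True = False
~(y | x) | x = False | True = True
In Bochvar's internal three-valued logic: y | x = ½ | True = ½
~(y | x) = ~½ = ½
~(y | x) | x = ½ | True = ½
They differ because Ł3 and Bochvar's internal three-valued logic treat ½ differently under the binary connectives.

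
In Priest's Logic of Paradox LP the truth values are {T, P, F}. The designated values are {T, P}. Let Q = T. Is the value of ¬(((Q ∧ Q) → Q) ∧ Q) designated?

No

Q ∧ Q = T ∧ T = T
(Q ∧ Q) → Q = T → T = T
((Q ∧ Q) → Q) ∧ Q = T ∧ T = T
¬(((Q ∧ Q) → Q) ∧ Q) = ¬T = F
F ∉ {T, P}.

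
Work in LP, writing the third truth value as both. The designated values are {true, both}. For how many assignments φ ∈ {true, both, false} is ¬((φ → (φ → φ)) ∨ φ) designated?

1

φ=true: false ·
φ=both: both ✓
φ=false: false ·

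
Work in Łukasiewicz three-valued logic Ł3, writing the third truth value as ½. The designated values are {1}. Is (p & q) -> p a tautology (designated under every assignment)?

Yes

Every assignment of p, q over {1, ½, 0} gives a value in {1}.
In particular, with p=½, q=½: (p & q) -> p = 1.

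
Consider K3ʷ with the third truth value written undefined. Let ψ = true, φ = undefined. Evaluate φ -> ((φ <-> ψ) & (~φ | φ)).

undefined

φ <-> ψ = undefined <-> true = undefined
~φ = ~undefined = undefined
~φ | φ = undefined | undefined = undefined
(φ <-> ψ) & (~φ | φ) = undefined & undefined = undefined
φ -> ((φ <-> ψ) & (~φ | φ)) = undefined -> undefined = undefined  [any arg is the third value ⇒ result is the third value]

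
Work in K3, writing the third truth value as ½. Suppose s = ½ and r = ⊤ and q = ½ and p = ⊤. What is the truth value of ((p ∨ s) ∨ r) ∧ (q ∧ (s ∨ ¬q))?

p ∨ s = ⊤ ∨ ½ = ⊤
(p ∨ s) ∨ r = ⊤ ∨ ⊤ = ⊤
¬q = ¬½ = ½
s ∨ ¬q = ½ ∨ ½ = ½
q ∧ (s ∨ ¬q) = ½ ∧ ½ = ½
((p ∨ s) ∨ r) ∧ (q ∧ (s ∨ ¬q)) = ⊤ ∧ ½ = ½

½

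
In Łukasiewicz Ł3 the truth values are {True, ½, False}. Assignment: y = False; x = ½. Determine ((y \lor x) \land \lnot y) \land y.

False

y \lor x = False \lor ½ = ½
\lnot y = \lnot False = True
(y \lor x) \land \lnot y = ½ \land True = ½
((y \lor x) \land \lnot y) \land y = ½ \land False = False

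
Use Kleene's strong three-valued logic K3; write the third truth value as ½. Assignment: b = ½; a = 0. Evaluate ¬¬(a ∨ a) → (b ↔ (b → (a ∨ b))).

a ∨ a = 0 ∨ 0 = 0
¬(a ∨ a) = ¬0 = 1
¬¬(a ∨ a) = ¬1 = 0
a ∨ b = 0 ∨ ½ = ½
b → (a ∨ b) = ½ → ½ = ½  [¬½ ∨ ½]
b ↔ (b → (a ∨ b)) = ½ ↔ ½ = ½
¬¬(a ∨ a) → (b ↔ (b → (a ∨ b))) = 0 → ½ = 1

1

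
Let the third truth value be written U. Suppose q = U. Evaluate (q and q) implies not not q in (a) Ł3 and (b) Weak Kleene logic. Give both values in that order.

True; U

In Ł3: q and q = U and U = U
not q = not U = U
not not q = not U = U
(q and q) implies not not q = U implies U = True  [min(1, 1−½+½)]
In Weak Kleene logic: q and q = U and U = U
not q = not U = U
not not q = not U = U
(q and q) implies not not q = U implies U = U
They differ because Ł3 and Weak Kleene logic treat U differently under the binary connectives.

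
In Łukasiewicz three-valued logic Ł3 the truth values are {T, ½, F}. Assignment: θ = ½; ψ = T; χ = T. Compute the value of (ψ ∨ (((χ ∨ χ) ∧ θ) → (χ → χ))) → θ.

χ ∨ χ = T ∨ T = T
(χ ∨ χ) ∧ θ = T ∧ ½ = ½
χ → χ = T → T = T
((χ ∨ χ) ∧ θ) → (χ → χ) = ½ → T = T  [min(1, 1−½+1)]
ψ ∨ (((χ ∨ χ) ∧ θ) → (χ → χ)) = T ∨ T = T
(ψ ∨ (((χ ∨ χ) ∧ θ) → (χ → χ))) → θ = T → ½ = ½

½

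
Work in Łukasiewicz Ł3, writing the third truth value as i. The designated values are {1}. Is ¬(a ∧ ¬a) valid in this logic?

Countermodel: a=i gives i, which is not designated.

No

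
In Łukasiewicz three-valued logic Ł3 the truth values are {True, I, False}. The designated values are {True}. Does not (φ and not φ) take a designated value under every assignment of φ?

No

Countermodel: φ=I gives I, which is not designated.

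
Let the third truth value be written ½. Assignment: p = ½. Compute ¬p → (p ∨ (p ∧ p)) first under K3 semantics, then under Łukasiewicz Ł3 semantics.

In K3: ¬p = ¬½ = ½
p ∧ p = ½ ∧ ½ = ½
p ∨ (p ∧ p) = ½ ∨ ½ = ½
¬p → (p ∨ (p ∧ p)) = ½ → ½ = ½  [¬½ ∨ ½]
In Łukasiewicz Ł3: ¬p = ¬½ = ½
p ∧ p = ½ ∧ ½ = ½
p ∨ (p ∧ p) = ½ ∨ ½ = ½
¬p → (p ∨ (p ∧ p)) = ½ → ½ = ⊤
They differ because K3 and Łukasiewicz Ł3 treat ½ differently under implication.

½; ⊤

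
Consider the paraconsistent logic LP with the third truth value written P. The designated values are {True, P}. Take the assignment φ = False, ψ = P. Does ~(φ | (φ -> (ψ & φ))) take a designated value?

ψ & φ = P & False = False
φ -> (ψ & φ) = False -> False = True
φ | (φ -> (ψ & φ)) = False | True = True
~(φ | (φ -> (ψ & φ))) = ~True = False
False ∉ {True, P}.

No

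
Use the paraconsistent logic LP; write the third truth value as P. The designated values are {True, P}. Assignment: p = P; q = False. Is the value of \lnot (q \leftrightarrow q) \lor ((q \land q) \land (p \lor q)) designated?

No

q \leftrightarrow q = False \leftrightarrow False = True
\lnot (q \leftrightarrow q) = \lnot True = False
q \land q = False \land False = False
p \lor q = P \lor False = P
(q \land q) \land (p \lor q) = False \land P = False
\lnot (q \leftrightarrow q) \lor ((q \land q) \land (p \lor q)) = False \lor False = False
False ∉ {True, P}.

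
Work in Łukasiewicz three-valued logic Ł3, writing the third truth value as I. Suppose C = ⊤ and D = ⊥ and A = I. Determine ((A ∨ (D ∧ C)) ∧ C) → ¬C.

D ∧ C = ⊥ ∧ ⊤ = ⊥
A ∨ (D ∧ C) = I ∨ ⊥ = I
(A ∨ (D ∧ C)) ∧ C = I ∧ ⊤ = I
¬C = ¬⊤ = ⊥
((A ∨ (D ∧ C)) ∧ C) → ¬C = I → ⊥ = I  [min(1, 1−½+0)]

I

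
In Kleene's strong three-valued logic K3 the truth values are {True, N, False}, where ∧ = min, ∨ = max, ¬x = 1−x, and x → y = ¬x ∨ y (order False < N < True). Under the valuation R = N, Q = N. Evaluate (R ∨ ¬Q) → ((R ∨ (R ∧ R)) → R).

N

¬Q = ¬N = N
R ∨ ¬Q = N ∨ N = N
R ∧ R = N ∧ N = N
R ∨ (R ∧ R) = N ∨ N = N
(R ∨ (R ∧ R)) → R = N → N = N  [¬N ∨ N]
(R ∨ ¬Q) → ((R ∨ (R ∧ R)) → R) = N → N = N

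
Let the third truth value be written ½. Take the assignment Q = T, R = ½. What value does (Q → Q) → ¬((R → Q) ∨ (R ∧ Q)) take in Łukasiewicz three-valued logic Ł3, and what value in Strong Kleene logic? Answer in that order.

F; F

In Łukasiewicz three-valued logic Ł3: Q → Q = T → T = T
R → Q = ½ → T = T  [min(1, 1−½+1)]
R ∧ Q = ½ ∧ T = ½
(R → Q) ∨ (R ∧ Q) = T ∨ ½ = T
¬((R → Q) ∨ (R ∧ Q)) = ¬T = F
(Q → Q) → ¬((R → Q) ∨ (R ∧ Q)) = T → F = F
In Strong Kleene logic: Q → Q = T → T = T
R → Q = ½ → T = T  [¬½ ∨ T]
R ∧ Q = ½ ∧ T = ½
(R → Q) ∨ (R ∧ Q) = T ∨ ½ = T
¬((R → Q) ∨ (R ∧ Q)) = ¬T = F
(Q → Q) → ¬((R → Q) ∨ (R ∧ Q)) = T → F = F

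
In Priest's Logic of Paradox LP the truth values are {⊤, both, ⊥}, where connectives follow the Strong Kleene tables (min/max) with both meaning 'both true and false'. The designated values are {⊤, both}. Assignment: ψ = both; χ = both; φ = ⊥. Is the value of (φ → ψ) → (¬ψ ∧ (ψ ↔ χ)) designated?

Yes

φ → ψ = ⊥ → both = ⊤  [¬⊥ ∨ both]
¬ψ = ¬both = both
ψ ↔ χ = both ↔ both = both
¬ψ ∧ (ψ ↔ χ) = both ∧ both = both
(φ → ψ) → (¬ψ ∧ (ψ ↔ χ)) = ⊤ → both = both
both ∈ {⊤, both}.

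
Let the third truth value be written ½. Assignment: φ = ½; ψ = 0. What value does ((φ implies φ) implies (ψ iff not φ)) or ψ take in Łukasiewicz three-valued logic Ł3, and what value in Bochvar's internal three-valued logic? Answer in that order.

In Łukasiewicz three-valued logic Ł3: φ implies φ = ½ implies ½ = 1  [min(1, 1−½+½)]
not φ = not ½ = ½
ψ iff not φ = 0 iff ½ = ½
(φ implies φ) implies (ψ iff not φ) = 1 implies ½ = ½
((φ implies φ) implies (ψ iff not φ)) or ψ = ½ or 0 = ½
In Bochvar's internal three-valued logic: φ implies φ = ½ implies ½ = ½
not φ = not ½ = ½
ψ iff not φ = 0 iff ½ = ½
(φ implies φ) implies (ψ iff not φ) = ½ implies ½ = ½
((φ implies φ) implies (ψ iff not φ)) or ψ = ½ or 0 = ½

½; ½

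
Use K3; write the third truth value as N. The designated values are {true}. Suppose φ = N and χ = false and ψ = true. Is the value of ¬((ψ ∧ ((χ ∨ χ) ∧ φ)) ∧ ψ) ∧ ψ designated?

Yes

χ ∨ χ = false ∨ false = false
(χ ∨ χ) ∧ φ = false ∧ N = false
ψ ∧ ((χ ∨ χ) ∧ φ) = true ∧ false = false
(ψ ∧ ((χ ∨ χ) ∧ φ)) ∧ ψ = false ∧ true = false
¬((ψ ∧ ((χ ∨ χ) ∧ φ)) ∧ ψ) = ¬false = true
¬((ψ ∧ ((χ ∨ χ) ∧ φ)) ∧ ψ) ∧ ψ = true ∧ true = true
true ∈ {true}.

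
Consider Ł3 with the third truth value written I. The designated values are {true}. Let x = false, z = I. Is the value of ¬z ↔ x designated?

¬z = ¬I = I
¬z ↔ x = I ↔ false = I  [1 − |½−0|]
I ∉ {true}.

No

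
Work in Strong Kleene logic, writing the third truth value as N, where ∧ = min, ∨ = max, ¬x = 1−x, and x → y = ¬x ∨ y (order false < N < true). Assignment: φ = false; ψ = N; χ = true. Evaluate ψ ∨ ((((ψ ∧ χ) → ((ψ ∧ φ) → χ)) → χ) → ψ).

N

ψ ∧ χ = N ∧ true = N
ψ ∧ φ = N ∧ false = false
(ψ ∧ φ) → χ = false → true = true
(ψ ∧ χ) → ((ψ ∧ φ) → χ) = N → true = true
((ψ ∧ χ) → ((ψ ∧ φ) → χ)) → χ = true → true = true
(((ψ ∧ χ) → ((ψ ∧ φ) → χ)) → χ) → ψ = true → N = N
ψ ∨ ((((ψ ∧ χ) → ((ψ ∧ φ) → χ)) → χ) → ψ) = N ∨ N = N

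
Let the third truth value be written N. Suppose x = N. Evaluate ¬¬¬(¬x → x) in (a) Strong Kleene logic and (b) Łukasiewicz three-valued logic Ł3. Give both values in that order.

In Strong Kleene logic: ¬x = ¬N = N
¬x → x = N → N = N
¬(¬x → x) = ¬N = N
¬¬(¬x → x) = ¬N = N
¬¬¬(¬x → x) = ¬N = N
In Łukasiewicz three-valued logic Ł3: ¬x = ¬N = N
¬x → x = N → N = 1  [min(1, 1−½+½)]
¬(¬x → x) = ¬1 = 0
¬¬(¬x → x) = ¬0 = 1
¬¬¬(¬x → x) = ¬1 = 0
They differ because Strong Kleene logic and Łukasiewicz three-valued logic Ł3 treat N differently under implication.

N; 0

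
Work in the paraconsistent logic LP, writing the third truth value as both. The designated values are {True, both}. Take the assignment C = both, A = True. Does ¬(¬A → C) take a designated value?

¬A = ¬True = False
¬A → C = False → both = True  [¬False ∨ both]
¬(¬A → C) = ¬True = False
False ∉ {True, both}.

No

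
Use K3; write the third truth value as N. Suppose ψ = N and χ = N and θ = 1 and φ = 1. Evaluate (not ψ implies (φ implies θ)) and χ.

N

not ψ = not N = N
φ implies θ = 1 implies 1 = 1
not ψ implies (φ implies θ) = N implies 1 = 1
(not ψ implies (φ implies θ)) and χ = 1 and N = N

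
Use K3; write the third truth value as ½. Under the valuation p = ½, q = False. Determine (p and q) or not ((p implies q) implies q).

p and q = ½ and False = False
p implies q = ½ implies False = ½  [not ½ or False]
(p implies q) implies q = ½ implies False = ½
not ((p implies q) implies q) = not ½ = ½
(p and q) or not ((p implies q) implies q) = False or ½ = ½

½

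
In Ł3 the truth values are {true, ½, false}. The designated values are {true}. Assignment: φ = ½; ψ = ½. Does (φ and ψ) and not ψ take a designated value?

No

φ and ψ = ½ and ½ = ½
not ψ = not ½ = ½
(φ and ψ) and not ψ = ½ and ½ = ½
½ ∉ {true}.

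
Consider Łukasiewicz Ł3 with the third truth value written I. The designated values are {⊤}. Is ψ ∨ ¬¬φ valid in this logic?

No

Countermodel: ψ=I, φ=I gives I, which is not designated.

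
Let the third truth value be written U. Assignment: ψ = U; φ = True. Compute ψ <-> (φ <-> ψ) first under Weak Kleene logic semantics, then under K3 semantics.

In Weak Kleene logic: φ <-> ψ = True <-> U = U
ψ <-> (φ <-> ψ) = U <-> U = U
In K3: φ <-> ψ = True <-> U = U
ψ <-> (φ <-> ψ) = U <-> U = U

U; U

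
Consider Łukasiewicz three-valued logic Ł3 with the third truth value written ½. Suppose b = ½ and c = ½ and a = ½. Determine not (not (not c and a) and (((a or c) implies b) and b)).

½

not c = not ½ = ½
not c and a = ½ and ½ = ½
not (not c and a) = not ½ = ½
a or c = ½ or ½ = ½
(a or c) implies b = ½ implies ½ = 1  [min(1, 1−½+½)]
((a or c) implies b) and b = 1 and ½ = ½
not (not c and a) and (((a or c) implies b) and b) = ½ and ½ = ½
not (not (not c and a) and (((a or c) implies b) and b)) = not ½ = ½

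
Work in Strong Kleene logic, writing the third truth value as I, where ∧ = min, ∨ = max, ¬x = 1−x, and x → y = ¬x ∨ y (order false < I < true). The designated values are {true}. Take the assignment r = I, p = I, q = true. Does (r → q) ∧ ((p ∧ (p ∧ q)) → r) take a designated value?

r → q = I → true = true  [¬I ∨ true]
p ∧ q = I ∧ true = I
p ∧ (p ∧ q) = I ∧ I = I
(p ∧ (p ∧ q)) → r = I → I = I
(r → q) ∧ ((p ∧ (p ∧ q)) → r) = true ∧ I = I
I ∉ {true}.

No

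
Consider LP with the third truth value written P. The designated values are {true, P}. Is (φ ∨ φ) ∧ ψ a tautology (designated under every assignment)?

No

Countermodel: φ=true, ψ=false gives false, which is not designated.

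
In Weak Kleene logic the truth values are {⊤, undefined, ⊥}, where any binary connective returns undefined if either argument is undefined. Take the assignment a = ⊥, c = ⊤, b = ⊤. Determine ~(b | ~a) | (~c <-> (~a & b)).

~a = ~⊥ = ⊤
b | ~a = ⊤ | ⊤ = ⊤
~(b | ~a) = ~⊤ = ⊥
~c = ~⊤ = ⊥
~a = ~⊥ = ⊤
~a & b = ⊤ & ⊤ = ⊤
~c <-> (~a & b) = ⊥ <-> ⊤ = ⊥
~(b | ~a) | (~c <-> (~a & b)) = ⊥ | ⊥ = ⊥

⊥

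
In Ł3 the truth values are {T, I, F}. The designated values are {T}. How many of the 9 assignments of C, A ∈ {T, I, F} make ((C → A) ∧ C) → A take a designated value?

Of the 9 assignments, 8 give a value in {T}.

8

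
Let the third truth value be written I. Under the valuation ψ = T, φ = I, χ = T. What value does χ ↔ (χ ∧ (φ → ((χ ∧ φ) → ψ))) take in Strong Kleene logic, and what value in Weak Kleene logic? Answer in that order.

T; I

In Strong Kleene logic: χ ∧ φ = T ∧ I = I
(χ ∧ φ) → ψ = I → T = T  [¬I ∨ T]
φ → ((χ ∧ φ) → ψ) = I → T = T
χ ∧ (φ → ((χ ∧ φ) → ψ)) = T ∧ T = T
χ ↔ (χ ∧ (φ → ((χ ∧ φ) → ψ))) = T ↔ T = T
In Weak Kleene logic: χ ∧ φ = T ∧ I = I
(χ ∧ φ) → ψ = I → T = I
φ → ((χ ∧ φ) → ψ) = I → I = I
χ ∧ (φ → ((χ ∧ φ) → ψ)) = T ∧ I = I
χ ↔ (χ ∧ (φ → ((χ ∧ φ) → ψ))) = T ↔ I = I
They differ because Strong Kleene logic and Weak Kleene logic treat I differently under the binary connectives.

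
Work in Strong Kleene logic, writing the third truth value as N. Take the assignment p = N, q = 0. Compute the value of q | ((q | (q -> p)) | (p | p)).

q -> p = 0 -> N = 1
q | (q -> p) = 0 | 1 = 1
p | p = N | N = N
(q | (q -> p)) | (p | p) = 1 | N = 1
q | ((q | (q -> p)) | (p | p)) = 0 | 1 = 1

1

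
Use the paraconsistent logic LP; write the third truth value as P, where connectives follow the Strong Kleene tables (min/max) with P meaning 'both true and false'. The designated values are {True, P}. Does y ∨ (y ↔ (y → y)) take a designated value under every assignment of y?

Countermodel: y=False gives False, which is not designated.

No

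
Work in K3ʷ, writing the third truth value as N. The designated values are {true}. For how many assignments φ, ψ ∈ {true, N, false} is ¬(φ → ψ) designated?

1

Designated under: (φ=true, ψ=false).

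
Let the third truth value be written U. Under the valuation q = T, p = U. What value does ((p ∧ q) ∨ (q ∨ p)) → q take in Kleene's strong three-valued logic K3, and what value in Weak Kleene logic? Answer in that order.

T; U

In Kleene's strong three-valued logic K3: p ∧ q = U ∧ T = U
q ∨ p = T ∨ U = T
(p ∧ q) ∨ (q ∨ p) = U ∨ T = T
((p ∧ q) ∨ (q ∨ p)) → q = T → T = T
In Weak Kleene logic: p ∧ q = U ∧ T = U
q ∨ p = T ∨ U = U
(p ∧ q) ∨ (q ∨ p) = U ∨ U = U
((p ∧ q) ∨ (q ∨ p)) → q = U → T = U
They differ because Kleene's strong three-valued logic K3 and Weak Kleene logic treat U differently under the binary connectives.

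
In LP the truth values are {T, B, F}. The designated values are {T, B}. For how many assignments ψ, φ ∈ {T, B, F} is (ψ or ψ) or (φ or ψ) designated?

8

Of the 9 assignments, 8 give a value in {T, B}.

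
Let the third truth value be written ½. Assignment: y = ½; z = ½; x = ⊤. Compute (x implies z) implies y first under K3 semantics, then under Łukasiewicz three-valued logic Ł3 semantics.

½; ⊤

In K3: x implies z = ⊤ implies ½ = ½
(x implies z) implies y = ½ implies ½ = ½
In Łukasiewicz three-valued logic Ł3: x implies z = ⊤ implies ½ = ½  [min(1, 1−1+½)]
(x implies z) implies y = ½ implies ½ = ⊤
They differ because K3 and Łukasiewicz three-valued logic Ł3 treat ½ differently under implication.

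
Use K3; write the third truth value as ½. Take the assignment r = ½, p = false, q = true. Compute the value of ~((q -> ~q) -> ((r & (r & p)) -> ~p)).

false

~q = ~true = false
q -> ~q = true -> false = false
r & p = ½ & false = false
r & (r & p) = ½ & false = false
~p = ~false = true
(r & (r & p)) -> ~p = false -> true = true
(q -> ~q) -> ((r & (r & p)) -> ~p) = false -> true = true
~((q -> ~q) -> ((r & (r & p)) -> ~p)) = ~true = false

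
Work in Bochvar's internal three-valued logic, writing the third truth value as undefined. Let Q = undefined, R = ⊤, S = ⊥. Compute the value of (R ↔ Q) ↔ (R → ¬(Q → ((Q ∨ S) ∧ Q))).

R ↔ Q = ⊤ ↔ undefined = undefined
Q ∨ S = undefined ∨ ⊥ = undefined
(Q ∨ S) ∧ Q = undefined ∧ undefined = undefined
Q → ((Q ∨ S) ∧ Q) = undefined → undefined = undefined  [any arg is the third value ⇒ result is the third value]
¬(Q → ((Q ∨ S) ∧ Q)) = ¬undefined = undefined
R → ¬(Q → ((Q ∨ S) ∧ Q)) = ⊤ → undefined = undefined
(R ↔ Q) ↔ (R → ¬(Q → ((Q ∨ S) ∧ Q))) = undefined ↔ undefined = undefined

undefined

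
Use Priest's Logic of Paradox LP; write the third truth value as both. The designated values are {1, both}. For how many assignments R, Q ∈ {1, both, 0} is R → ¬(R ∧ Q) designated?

8

Of the 9 assignments, 8 give a value in {1, both}.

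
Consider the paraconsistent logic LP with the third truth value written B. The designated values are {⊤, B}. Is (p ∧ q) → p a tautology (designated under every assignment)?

Every assignment of p, q over {⊤, B, ⊥} gives a value in {⊤, B}.
In particular, with p=B, q=B: (p ∧ q) → p = B.

Yes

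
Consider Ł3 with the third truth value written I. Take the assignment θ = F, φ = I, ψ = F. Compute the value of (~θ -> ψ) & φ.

F

~θ = ~F = T
~θ -> ψ = T -> F = F
(~θ -> ψ) & φ = F & I = F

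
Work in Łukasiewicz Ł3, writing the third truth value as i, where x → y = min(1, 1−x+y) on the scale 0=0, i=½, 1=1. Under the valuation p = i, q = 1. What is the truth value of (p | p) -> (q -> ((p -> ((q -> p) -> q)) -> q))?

1

p | p = i | i = i
q -> p = 1 -> i = i  [min(1, 1−1+½)]
(q -> p) -> q = i -> 1 = 1
p -> ((q -> p) -> q) = i -> 1 = 1
(p -> ((q -> p) -> q)) -> q = 1 -> 1 = 1
q -> ((p -> ((q -> p) -> q)) -> q) = 1 -> 1 = 1
(p | p) -> (q -> ((p -> ((q -> p) -> q)) -> q)) = i -> 1 = 1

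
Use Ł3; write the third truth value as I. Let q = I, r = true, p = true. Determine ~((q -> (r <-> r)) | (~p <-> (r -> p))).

r <-> r = true <-> true = true
q -> (r <-> r) = I -> true = true  [min(1, 1−½+1)]
~p = ~true = false
r -> p = true -> true = true
~p <-> (r -> p) = false <-> true = false
(q -> (r <-> r)) | (~p <-> (r -> p)) = true | false = true
~((q -> (r <-> r)) | (~p <-> (r -> p))) = ~true = false

false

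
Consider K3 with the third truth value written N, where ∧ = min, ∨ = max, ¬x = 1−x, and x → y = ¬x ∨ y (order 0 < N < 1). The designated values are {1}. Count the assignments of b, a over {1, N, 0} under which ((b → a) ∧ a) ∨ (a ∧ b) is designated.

3

Designated under: (b=1, a=1); (b=N, a=1); (b=0, a=1).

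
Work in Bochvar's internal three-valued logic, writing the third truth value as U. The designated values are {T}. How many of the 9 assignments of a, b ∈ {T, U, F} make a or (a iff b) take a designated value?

Designated under: (a=T, b=T); (a=T, b=F); (a=F, b=F).

3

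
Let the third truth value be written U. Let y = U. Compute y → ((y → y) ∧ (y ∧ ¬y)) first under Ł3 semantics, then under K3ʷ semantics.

In Ł3: y → y = U → U = ⊤  [min(1, 1−½+½)]
¬y = ¬U = U
y ∧ ¬y = U ∧ U = U
(y → y) ∧ (y ∧ ¬y) = ⊤ ∧ U = U
y → ((y → y) ∧ (y ∧ ¬y)) = U → U = ⊤
In K3ʷ: y → y = U → U = U  [any arg is the third value ⇒ result is the third value]
¬y = ¬U = U
y ∧ ¬y = U ∧ U = U
(y → y) ∧ (y ∧ ¬y) = U ∧ U = U
y → ((y → y) ∧ (y ∧ ¬y)) = U → U = U
They differ because Ł3 and K3ʷ treat U differently under the binary connectives.

⊤; U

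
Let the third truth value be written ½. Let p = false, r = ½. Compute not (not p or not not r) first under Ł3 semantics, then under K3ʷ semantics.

false; ½

In Ł3: not p = not false = true
not r = not ½ = ½
not not r = not ½ = ½
not p or not not r = true or ½ = true
not (not p or not not r) = not true = false
In K3ʷ: not p = not false = true
not r = not ½ = ½
not not r = not ½ = ½
not p or not not r = true or ½ = ½
not (not p or not not r) = not ½ = ½
They differ because Ł3 and K3ʷ treat ½ differently under the binary connectives.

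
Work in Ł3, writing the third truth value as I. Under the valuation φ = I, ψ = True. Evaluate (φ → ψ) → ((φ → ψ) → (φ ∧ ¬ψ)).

False

φ → ψ = I → True = True
φ → ψ = I → True = True
¬ψ = ¬True = False
φ ∧ ¬ψ = I ∧ False = False
(φ → ψ) → (φ ∧ ¬ψ) = True → False = False
(φ → ψ) → ((φ → ψ) → (φ ∧ ¬ψ)) = True → False = False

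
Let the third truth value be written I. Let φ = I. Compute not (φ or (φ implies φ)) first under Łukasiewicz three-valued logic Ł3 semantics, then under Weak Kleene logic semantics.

In Łukasiewicz three-valued logic Ł3: φ implies φ = I implies I = ⊤  [min(1, 1−½+½)]
φ or (φ implies φ) = I or ⊤ = ⊤
not (φ or (φ implies φ)) = not ⊤ = ⊥
In Weak Kleene logic: φ implies φ = I implies I = I  [any arg is the third value ⇒ result is the third value]
φ or (φ implies φ) = I or I = I
not (φ or (φ implies φ)) = not I = I
They differ because Łukasiewicz three-valued logic Ł3 and Weak Kleene logic treat I differently under the binary connectives.

⊥; I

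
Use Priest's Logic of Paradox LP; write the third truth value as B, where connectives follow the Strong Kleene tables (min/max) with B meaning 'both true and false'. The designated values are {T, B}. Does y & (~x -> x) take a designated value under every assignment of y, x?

No

Countermodel: y=T, x=F gives F, which is not designated.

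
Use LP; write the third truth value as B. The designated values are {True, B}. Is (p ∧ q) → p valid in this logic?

Every assignment of p, q over {True, B, False} gives a value in {True, B}.
In particular, with p=B, q=B: (p ∧ q) → p = B.

Yes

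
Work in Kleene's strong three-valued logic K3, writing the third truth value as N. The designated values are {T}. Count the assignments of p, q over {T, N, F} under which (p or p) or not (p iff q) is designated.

4

Designated under: (p=T, q=T); (p=T, q=N); (p=T, q=F); (p=F, q=T).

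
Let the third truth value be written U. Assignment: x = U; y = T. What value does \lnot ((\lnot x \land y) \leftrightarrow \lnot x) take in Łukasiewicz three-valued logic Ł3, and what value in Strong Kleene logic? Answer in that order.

In Łukasiewicz three-valued logic Ł3: \lnot x = \lnot U = U
\lnot x \land y = U \land T = U
\lnot x = \lnot U = U
(\lnot x \land y) \leftrightarrow \lnot x = U \leftrightarrow U = T  [1 − |½−½|]
\lnot ((\lnot x \land y) \leftrightarrow \lnot x) = \lnot T = F
In Strong Kleene logic: \lnot x = \lnot U = U
\lnot x \land y = U \land T = U
\lnot x = \lnot U = U
(\lnot x \land y) \leftrightarrow \lnot x = U \leftrightarrow U = U
\lnot ((\lnot x \land y) \leftrightarrow \lnot x) = \lnot U = U
They differ because Łukasiewicz three-valued logic Ł3 and Strong Kleene logic treat U differently under implication.

F; U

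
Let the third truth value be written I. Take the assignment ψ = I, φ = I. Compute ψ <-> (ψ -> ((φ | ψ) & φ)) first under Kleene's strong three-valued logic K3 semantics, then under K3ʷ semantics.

In Kleene's strong three-valued logic K3: φ | ψ = I | I = I
(φ | ψ) & φ = I & I = I
ψ -> ((φ | ψ) & φ) = I -> I = I  [~I | I]
ψ <-> (ψ -> ((φ | ψ) & φ)) = I <-> I = I
In K3ʷ: φ | ψ = I | I = I
(φ | ψ) & φ = I & I = I
ψ -> ((φ | ψ) & φ) = I -> I = I  [any arg is the third value ⇒ result is the third value]
ψ <-> (ψ -> ((φ | ψ) & φ)) = I <-> I = I

I; I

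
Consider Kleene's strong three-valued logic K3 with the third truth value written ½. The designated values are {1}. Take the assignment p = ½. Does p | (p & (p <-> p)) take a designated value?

No

p <-> p = ½ <-> ½ = ½
p & (p <-> p) = ½ & ½ = ½
p | (p & (p <-> p)) = ½ | ½ = ½
½ ∉ {1}.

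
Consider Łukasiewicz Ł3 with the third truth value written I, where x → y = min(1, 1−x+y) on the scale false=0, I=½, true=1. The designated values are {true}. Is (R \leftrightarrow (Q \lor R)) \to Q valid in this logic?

No

Countermodel: R=true, Q=I gives I, which is not designated.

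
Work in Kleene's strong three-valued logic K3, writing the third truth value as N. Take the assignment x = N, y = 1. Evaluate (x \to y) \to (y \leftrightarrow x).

N

x \to y = N \to 1 = 1  [\lnot N \lor 1]
y \leftrightarrow x = 1 \leftrightarrow N = N
(x \to y) \to (y \leftrightarrow x) = 1 \to N = N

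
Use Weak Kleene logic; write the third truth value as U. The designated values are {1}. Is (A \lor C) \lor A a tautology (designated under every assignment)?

Countermodel: A=1, C=U gives U, which is not designated.

No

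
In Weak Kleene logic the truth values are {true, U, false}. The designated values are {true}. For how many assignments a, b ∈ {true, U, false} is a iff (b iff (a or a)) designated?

2

Designated under: (a=true, b=true); (a=false, b=true).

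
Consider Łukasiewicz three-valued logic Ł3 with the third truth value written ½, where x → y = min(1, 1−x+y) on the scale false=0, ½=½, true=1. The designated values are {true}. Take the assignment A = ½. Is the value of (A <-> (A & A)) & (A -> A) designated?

A & A = ½ & ½ = ½
A <-> (A & A) = ½ <-> ½ = true  [1 − |½−½|]
A -> A = ½ -> ½ = true
(A <-> (A & A)) & (A -> A) = true & true = true
true ∈ {true}.

Yes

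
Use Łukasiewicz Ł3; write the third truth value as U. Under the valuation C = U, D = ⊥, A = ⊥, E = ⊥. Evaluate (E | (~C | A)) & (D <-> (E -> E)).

~C = ~U = U
~C | A = U | ⊥ = U
E | (~C | A) = ⊥ | U = U
E -> E = ⊥ -> ⊥ = ⊤
D <-> (E -> E) = ⊥ <-> ⊤ = ⊥
(E | (~C | A)) & (D <-> (E -> E)) = U & ⊥ = ⊥

⊥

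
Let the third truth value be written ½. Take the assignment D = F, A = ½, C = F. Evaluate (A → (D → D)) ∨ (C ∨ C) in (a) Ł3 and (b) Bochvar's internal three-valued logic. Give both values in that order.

In Ł3: D → D = F → F = T
A → (D → D) = ½ → T = T  [min(1, 1−½+1)]
C ∨ C = F ∨ F = F
(A → (D → D)) ∨ (C ∨ C) = T ∨ F = T
In Bochvar's internal three-valued logic: D → D = F → F = T
A → (D → D) = ½ → T = ½  [any arg is the third value ⇒ result is the third value]
C ∨ C = F ∨ F = F
(A → (D → D)) ∨ (C ∨ C) = ½ ∨ F = ½
They differ because Ł3 and Bochvar's internal three-valued logic treat ½ differently under the binary connectives.

T; ½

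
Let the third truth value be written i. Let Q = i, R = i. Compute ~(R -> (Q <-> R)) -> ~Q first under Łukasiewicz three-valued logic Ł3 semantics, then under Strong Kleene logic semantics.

True; i

In Łukasiewicz three-valued logic Ł3: Q <-> R = i <-> i = True  [1 − |½−½|]
R -> (Q <-> R) = i -> True = True
~(R -> (Q <-> R)) = ~True = False
~Q = ~i = i
~(R -> (Q <-> R)) -> ~Q = False -> i = True
In Strong Kleene logic: Q <-> R = i <-> i = i
R -> (Q <-> R) = i -> i = i  [~i | i]
~(R -> (Q <-> R)) = ~i = i
~Q = ~i = i
~(R -> (Q <-> R)) -> ~Q = i -> i = i
They differ because Łukasiewicz three-valued logic Ł3 and Strong Kleene logic treat i differently under implication.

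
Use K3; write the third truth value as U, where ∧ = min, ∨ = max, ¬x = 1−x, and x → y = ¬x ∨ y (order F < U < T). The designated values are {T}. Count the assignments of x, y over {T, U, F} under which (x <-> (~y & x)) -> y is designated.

3

Designated under: (x=T, y=T); (x=U, y=T); (x=F, y=T).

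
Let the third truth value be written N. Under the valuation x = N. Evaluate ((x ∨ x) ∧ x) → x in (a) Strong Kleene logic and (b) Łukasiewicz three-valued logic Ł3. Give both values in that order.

N; 1

In Strong Kleene logic: x ∨ x = N ∨ N = N
(x ∨ x) ∧ x = N ∧ N = N
((x ∨ x) ∧ x) → x = N → N = N
In Łukasiewicz three-valued logic Ł3: x ∨ x = N ∨ N = N
(x ∨ x) ∧ x = N ∧ N = N
((x ∨ x) ∧ x) → x = N → N = 1  [min(1, 1−½+½)]
They differ because Strong Kleene logic and Łukasiewicz three-valued logic Ł3 treat N differently under implication.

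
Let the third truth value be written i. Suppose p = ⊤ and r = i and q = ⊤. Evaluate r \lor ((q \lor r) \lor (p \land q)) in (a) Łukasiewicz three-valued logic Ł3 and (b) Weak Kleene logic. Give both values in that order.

In Łukasiewicz three-valued logic Ł3: q \lor r = ⊤ \lor i = ⊤
p \land q = ⊤ \land ⊤ = ⊤
(q \lor r) \lor (p \land q) = ⊤ \lor ⊤ = ⊤
r \lor ((q \lor r) \lor (p \land q)) = i \lor ⊤ = ⊤
In Weak Kleene logic: q \lor r = ⊤ \lor i = i
p \land q = ⊤ \land ⊤ = ⊤
(q \lor r) \lor (p \land q) = i \lor ⊤ = i
r \lor ((q \lor r) \lor (p \land q)) = i \lor i = i
They differ because Łukasiewicz three-valued logic Ł3 and Weak Kleene logic treat i differently under the binary connectives.

⊤; i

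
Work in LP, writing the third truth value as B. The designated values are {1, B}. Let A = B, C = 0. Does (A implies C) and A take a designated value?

A implies C = B implies 0 = B  [not B or 0]
(A implies C) and A = B and B = B
B ∈ {1, B}.

Yes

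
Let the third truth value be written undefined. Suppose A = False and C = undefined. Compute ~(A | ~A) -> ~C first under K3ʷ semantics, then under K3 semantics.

undefined; True

In K3ʷ: ~A = ~False = True
A | ~A = False | True = True
~(A | ~A) = ~True = False
~C = ~undefined = undefined
~(A | ~A) -> ~C = False -> undefined = undefined
In K3: ~A = ~False = True
A | ~A = False | True = True
~(A | ~A) = ~True = False
~C = ~undefined = undefined
~(A | ~A) -> ~C = False -> undefined = True
They differ because K3ʷ and K3 treat undefined differently under the binary connectives.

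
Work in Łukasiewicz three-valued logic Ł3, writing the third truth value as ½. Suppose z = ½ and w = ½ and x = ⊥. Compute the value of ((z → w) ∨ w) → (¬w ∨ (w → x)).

z → w = ½ → ½ = ⊤  [min(1, 1−½+½)]
(z → w) ∨ w = ⊤ ∨ ½ = ⊤
¬w = ¬½ = ½
w → x = ½ → ⊥ = ½
¬w ∨ (w → x) = ½ ∨ ½ = ½
((z → w) ∨ w) → (¬w ∨ (w → x)) = ⊤ → ½ = ½

½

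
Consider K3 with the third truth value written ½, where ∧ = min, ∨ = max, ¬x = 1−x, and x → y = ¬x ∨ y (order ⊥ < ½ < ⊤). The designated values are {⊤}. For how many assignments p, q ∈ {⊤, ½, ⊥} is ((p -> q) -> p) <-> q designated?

2

Designated under: (p=⊤, q=⊤); (p=⊥, q=⊥).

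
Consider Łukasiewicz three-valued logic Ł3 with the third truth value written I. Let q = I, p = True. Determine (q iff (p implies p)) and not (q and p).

p implies p = True implies True = True
q iff (p implies p) = I iff True = I  [1 − |½−1|]
q and p = I and True = I
not (q and p) = not I = I
(q iff (p implies p)) and not (q and p) = I and I = I

I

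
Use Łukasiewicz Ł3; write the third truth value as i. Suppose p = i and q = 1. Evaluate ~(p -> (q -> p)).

q -> p = 1 -> i = i  [min(1, 1−1+½)]
p -> (q -> p) = i -> i = 1
~(p -> (q -> p)) = ~1 = 0

0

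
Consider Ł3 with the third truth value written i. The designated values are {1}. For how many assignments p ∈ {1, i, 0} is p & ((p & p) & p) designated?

p=1: 1 ✓
p=i: i ·
p=0: 0 ·

1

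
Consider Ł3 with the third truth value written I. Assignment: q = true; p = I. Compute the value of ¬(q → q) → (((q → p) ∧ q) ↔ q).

true

q → q = true → true = true
¬(q → q) = ¬true = false
q → p = true → I = I
(q → p) ∧ q = I ∧ true = I
((q → p) ∧ q) ↔ q = I ↔ true = I
¬(q → q) → (((q → p) ∧ q) ↔ q) = false → I = true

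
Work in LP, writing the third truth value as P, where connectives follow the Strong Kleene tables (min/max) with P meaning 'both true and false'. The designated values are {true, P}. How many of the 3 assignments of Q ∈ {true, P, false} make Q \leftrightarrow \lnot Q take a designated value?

Q=true: false ·
Q=P: P ✓
Q=false: false ·

1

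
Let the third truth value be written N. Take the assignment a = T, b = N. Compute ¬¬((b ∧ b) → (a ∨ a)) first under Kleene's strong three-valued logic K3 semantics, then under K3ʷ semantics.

T; N

In Kleene's strong three-valued logic K3: b ∧ b = N ∧ N = N
a ∨ a = T ∨ T = T
(b ∧ b) → (a ∨ a) = N → T = T  [¬N ∨ T]
¬((b ∧ b) → (a ∨ a)) = ¬T = F
¬¬((b ∧ b) → (a ∨ a)) = ¬F = T
In K3ʷ: b ∧ b = N ∧ N = N
a ∨ a = T ∨ T = T
(b ∧ b) → (a ∨ a) = N → T = N  [any arg is the third value ⇒ result is the third value]
¬((b ∧ b) → (a ∨ a)) = ¬N = N
¬¬((b ∧ b) → (a ∨ a)) = ¬N = N
They differ because Kleene's strong three-valued logic K3 and K3ʷ treat N differently under the binary connectives.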